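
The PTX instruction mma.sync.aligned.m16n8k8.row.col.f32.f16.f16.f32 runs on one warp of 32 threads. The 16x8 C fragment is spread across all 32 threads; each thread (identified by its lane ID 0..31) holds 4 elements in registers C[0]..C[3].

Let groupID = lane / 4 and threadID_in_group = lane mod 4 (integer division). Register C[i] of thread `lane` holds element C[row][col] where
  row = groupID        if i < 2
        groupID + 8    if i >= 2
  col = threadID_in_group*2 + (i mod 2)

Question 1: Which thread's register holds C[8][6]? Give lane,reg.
3,2

r=8⇒gr=0,Rb=1  c=6⇒th=3,odd=0
L=0*4+3=3  i=1*2+0=2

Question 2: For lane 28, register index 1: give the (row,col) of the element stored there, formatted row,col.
7,1

lane 28: gr=7 (28/4), th=0 (28%4)
i=1: r=7+0=7, c=0*2+1=1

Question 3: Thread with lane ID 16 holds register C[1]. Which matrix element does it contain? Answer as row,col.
lane 16->16/4=4, 16 mod 4=0
i=1  r:4+0->4  c:2·0+1->1

4,1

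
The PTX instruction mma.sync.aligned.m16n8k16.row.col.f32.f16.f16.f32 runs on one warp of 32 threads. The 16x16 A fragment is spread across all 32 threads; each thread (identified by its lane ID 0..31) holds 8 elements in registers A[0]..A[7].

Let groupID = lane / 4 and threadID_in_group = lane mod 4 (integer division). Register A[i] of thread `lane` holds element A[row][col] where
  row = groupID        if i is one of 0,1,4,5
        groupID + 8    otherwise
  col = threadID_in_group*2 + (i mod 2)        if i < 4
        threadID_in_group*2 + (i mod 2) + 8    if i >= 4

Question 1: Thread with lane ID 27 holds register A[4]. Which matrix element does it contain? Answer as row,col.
L=27=>grp=27>>2=6, tig=27&3=3
[4]=>row 6+0=6  col 3·2+0+8=14

6,14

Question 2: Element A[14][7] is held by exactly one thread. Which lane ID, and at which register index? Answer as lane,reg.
r:14=>grp=6,rB=1  c:7=>cB=0,tig=3,lo=1
L=6*4+3=27  i=0*4+1*2+1=3

27,3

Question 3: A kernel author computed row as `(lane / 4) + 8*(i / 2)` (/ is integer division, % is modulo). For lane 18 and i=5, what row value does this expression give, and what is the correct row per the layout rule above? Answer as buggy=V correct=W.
`(lane / 4) + 8*(i / 2)`[18,5]->20
lane 18->18/4=4, 18 mod 4=2
i=5  r:4+0->4  c:2·2+1+8->13
row: 20 vs 4

buggy=20 correct=4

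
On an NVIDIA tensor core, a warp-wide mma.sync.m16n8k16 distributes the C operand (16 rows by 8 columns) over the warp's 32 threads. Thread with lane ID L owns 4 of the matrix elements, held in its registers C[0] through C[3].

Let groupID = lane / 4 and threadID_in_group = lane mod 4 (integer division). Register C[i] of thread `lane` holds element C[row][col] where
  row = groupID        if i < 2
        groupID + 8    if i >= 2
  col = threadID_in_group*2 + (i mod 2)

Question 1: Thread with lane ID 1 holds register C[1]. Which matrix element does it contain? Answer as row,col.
0,3

lane 1->1/4=0, 1 mod 4=1
i=1  r:0+0->0  c:2·1+1->3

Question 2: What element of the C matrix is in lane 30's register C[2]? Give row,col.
15,4

lane 30->30/4=7, 30 mod 4=2
i=2  r:7+8->15  c:2·2+0->4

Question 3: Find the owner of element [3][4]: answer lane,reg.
r=3→G=3,rhi=0  c=4→T=2,p=0
L=3*4+2=14  i=0*2+0=0

14,0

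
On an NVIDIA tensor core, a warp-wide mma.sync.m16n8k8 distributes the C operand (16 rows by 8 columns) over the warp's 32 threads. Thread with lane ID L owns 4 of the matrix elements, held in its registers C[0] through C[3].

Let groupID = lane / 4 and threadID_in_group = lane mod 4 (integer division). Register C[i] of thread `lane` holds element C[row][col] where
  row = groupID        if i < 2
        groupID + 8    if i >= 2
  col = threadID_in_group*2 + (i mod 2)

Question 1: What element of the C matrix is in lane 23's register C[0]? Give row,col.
23: gr=5,th=3
[0] (5+0,3*2+0) = (5,6)

5,6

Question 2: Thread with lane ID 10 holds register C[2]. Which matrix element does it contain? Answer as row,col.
10,4

L=10->gid=10>>2=2, tid=10&3=2
[2]->row 2+8=10  col 2·2+0=4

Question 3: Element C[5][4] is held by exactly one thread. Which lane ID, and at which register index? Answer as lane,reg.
r:5=>grp=5,rB=0  c:4=>tig=2,lo=0
L=5*4+2=22  i=0*2+0=0

22,0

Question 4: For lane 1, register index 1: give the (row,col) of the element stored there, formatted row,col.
0,3

L=1->g=1>>2=0, t=1&3=1
[1]->row 0+0=0  col 1·2+1=3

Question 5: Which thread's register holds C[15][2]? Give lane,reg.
29,2

r: 15->gid=7,r8=1  c: 2->tid=1,i&1=0
L=7*4+1=29  i=1*2+0=2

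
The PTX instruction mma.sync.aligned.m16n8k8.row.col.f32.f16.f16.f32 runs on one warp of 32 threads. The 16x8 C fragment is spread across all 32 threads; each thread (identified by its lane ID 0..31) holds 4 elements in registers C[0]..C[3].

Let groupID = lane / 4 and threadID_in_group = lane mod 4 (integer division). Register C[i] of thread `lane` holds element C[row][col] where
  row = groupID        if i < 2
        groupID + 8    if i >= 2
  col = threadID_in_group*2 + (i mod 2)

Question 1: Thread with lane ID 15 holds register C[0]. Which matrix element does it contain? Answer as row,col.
3,6

15: gr=3,th=3
[0] (3+0,3*2+0) = (3,6)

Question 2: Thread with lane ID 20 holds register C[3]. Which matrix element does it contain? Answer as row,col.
13,1

lane 20: G=5 (20/4), T=0 (20%4)
i=3: r=5+8=13, c=0*2+1=1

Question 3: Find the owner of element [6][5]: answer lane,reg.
26,1

r: 6->gid=6,r8=0  c: 5->tid=2,i&1=1
L=6*4+2=26  i=0*2+1=1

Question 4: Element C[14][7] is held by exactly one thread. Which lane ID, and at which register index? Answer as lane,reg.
r=14→G=6,rhi=1  c=7→T=3,p=1
L=6*4+3=27  i=1*2+1=3

27,3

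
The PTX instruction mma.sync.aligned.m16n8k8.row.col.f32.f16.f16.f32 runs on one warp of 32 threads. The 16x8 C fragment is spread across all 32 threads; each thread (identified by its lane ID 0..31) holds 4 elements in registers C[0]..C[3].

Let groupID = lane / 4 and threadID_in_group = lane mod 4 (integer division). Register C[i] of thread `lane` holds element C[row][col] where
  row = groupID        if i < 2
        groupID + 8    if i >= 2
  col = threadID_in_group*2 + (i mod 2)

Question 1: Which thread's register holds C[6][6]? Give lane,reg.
r=6→G=6,rhi=0  c=6→T=3,p=0
L=6*4+3=27  i=0*2+0=0

27,0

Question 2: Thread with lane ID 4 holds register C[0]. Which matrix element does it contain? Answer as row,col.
1,0

lane 4->4/4=1, 4 mod 4=0
i=0  r:1+0->1  c:2·0+0->0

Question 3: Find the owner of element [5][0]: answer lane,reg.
20,0

r=5->g=5,rb=0  c=0->t=0,b0=0
L=5*4+0=20  i=0*2+0=0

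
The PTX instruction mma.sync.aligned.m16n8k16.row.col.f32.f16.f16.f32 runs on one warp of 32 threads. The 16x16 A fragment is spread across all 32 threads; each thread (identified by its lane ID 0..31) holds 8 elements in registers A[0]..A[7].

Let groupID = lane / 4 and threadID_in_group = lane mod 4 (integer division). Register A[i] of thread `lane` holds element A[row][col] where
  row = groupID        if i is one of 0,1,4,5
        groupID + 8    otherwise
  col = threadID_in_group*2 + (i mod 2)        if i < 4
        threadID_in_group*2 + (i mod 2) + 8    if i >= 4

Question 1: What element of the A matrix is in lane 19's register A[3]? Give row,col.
12,7

L=19=>grp=19>>2=4, tig=19&3=3
[3]=>row 4+8=12  col 3·2+1+0=7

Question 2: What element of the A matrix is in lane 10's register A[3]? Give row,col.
lane 10: G=2 (10/4), T=2 (10%4)
i=3: r=2+8=10, c=2*2+1+0=5

10,5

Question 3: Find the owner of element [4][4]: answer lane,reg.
18,0

r=4⇒gr=4,Rb=0  c=4⇒Cb=0,th=2,odd=0
L=4*4+2=18  i=0*4+0*2+0=0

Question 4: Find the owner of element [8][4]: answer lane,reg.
r=8->g=0,rb=1  c=4->cb=0,t=2,b0=0
L=0*4+2=2  i=0*4+1*2+0=2

2,2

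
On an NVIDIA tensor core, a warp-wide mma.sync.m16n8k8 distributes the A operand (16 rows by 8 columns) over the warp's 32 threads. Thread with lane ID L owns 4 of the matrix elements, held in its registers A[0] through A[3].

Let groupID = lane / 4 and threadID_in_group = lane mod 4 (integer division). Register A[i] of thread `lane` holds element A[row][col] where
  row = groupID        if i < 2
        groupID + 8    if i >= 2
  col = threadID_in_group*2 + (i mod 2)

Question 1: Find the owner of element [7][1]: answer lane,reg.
28,1

r: 7->gid=7,r8=0  c: 1->tid=0,i&1=1
L=7*4+0=28  i=0*2+1=1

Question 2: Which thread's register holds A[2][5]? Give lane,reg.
10,1

r=2⇒gr=2,Rb=0  c=5⇒th=2,odd=1
L=2*4+2=10  i=0*2+1=1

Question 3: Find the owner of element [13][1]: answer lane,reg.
20,3

r:13=>grp=5,rB=1  c:1=>tig=0,lo=1
L=5*4+0=20  i=1*2+1=3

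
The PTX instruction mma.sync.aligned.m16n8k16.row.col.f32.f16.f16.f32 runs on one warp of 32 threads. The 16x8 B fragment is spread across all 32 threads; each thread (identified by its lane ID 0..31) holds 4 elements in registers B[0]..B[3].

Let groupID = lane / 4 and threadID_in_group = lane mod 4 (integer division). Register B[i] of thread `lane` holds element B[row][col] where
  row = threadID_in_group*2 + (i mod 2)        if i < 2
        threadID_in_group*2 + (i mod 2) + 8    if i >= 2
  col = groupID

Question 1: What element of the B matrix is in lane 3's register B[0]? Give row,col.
lane 3: grp=0 (3/4), tig=3 (3%4)
i=0: r=3*2+0+0=6, c=grp=0

6,0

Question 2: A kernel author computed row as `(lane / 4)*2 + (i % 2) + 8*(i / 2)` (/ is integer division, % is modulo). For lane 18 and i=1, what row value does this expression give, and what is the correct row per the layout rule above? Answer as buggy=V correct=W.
`(lane / 4)*2 + (i % 2) + 8*(i / 2)`[18,1]=>9
lane 18=>18/4=4, 18 mod 4=2
i=1  r:2·2+1+0=>5  c:4
row: 9 vs 5

buggy=9 correct=5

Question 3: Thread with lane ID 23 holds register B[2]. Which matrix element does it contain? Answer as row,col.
lane 23⇒23/4=5, 23 mod 4=3
i=2  r:2·3+0+8⇒14  c:5

14,5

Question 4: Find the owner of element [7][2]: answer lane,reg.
c=2->g=2  r=7->rb=0,t=3,b0=1
L=2*4+3=11  i=0*2+1=1

11,1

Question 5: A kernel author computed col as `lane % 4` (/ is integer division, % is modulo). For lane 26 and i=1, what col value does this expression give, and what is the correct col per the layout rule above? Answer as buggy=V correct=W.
`lane % 4`[26,1]→2
lane 26→26/4=6, 26 mod 4=2
i=1  r:2·2+1+0→5  c:6
col: 2 vs 6

buggy=2 correct=6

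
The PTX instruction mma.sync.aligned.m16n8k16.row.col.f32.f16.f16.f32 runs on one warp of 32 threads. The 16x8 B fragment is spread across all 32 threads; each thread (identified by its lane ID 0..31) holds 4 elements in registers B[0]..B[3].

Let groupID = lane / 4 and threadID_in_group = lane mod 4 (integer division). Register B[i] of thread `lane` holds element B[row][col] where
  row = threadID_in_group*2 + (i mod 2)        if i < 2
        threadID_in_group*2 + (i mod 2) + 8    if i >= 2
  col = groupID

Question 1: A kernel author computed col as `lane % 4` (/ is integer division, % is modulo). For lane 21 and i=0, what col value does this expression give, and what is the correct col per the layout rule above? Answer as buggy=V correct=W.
buggy=1 correct=5

`lane % 4`[21,0]=>1
lane 21: grp=5 (21/4), tig=1 (21%4)
i=0: r=1*2+0+0=2, c=grp=5
col: 1 vs 5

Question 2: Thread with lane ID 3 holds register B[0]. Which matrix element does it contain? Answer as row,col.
6,0

lane 3=>3/4=0, 3 mod 4=3
i=0  r:2·3+0+0=>6  c:0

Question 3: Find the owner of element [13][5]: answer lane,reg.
c:5=>grp=5  r:13=>rB=1,tig=2,lo=1
L=5*4+2=22  i=1*2+1=3

22,3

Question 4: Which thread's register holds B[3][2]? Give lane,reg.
9,1

c=2⇒gr=2  r=3⇒Rb=0,th=1,odd=1
L=2*4+1=9  i=0*2+1=1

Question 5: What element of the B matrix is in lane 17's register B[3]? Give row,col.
L=17->g=17>>2=4, t=17&3=1
[3]->row 1·2+1+8=11  col g=4

11,4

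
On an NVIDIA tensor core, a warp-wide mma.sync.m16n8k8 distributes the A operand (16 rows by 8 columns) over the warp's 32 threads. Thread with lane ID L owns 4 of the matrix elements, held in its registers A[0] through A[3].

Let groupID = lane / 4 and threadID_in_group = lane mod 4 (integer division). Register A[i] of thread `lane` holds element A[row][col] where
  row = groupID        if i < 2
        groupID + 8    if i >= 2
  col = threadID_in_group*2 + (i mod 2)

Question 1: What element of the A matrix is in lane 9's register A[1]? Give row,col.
lane 9=>9/4=2, 9 mod 4=1
i=1  r:2+0=>2  c:2·1+1=>3

2,3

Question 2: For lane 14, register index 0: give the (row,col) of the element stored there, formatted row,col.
3,4

lane 14: g=3 (14/4), t=2 (14%4)
i=0: r=3+0=3, c=2*2+0=4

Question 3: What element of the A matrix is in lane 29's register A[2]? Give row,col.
29: g=7,t=1
[2] (7+8,1*2+0) = (15,2)

15,2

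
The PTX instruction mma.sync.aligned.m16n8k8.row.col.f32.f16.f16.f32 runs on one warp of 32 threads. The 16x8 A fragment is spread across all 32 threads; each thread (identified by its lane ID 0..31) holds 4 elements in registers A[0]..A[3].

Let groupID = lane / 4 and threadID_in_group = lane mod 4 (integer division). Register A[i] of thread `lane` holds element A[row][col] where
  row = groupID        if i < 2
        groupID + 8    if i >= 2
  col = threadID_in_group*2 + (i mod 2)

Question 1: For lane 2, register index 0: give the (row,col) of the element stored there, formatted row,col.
0,4

lane 2⇒2/4=0, 2 mod 4=2
i=0  r:0+0⇒0  c:2·2+0⇒4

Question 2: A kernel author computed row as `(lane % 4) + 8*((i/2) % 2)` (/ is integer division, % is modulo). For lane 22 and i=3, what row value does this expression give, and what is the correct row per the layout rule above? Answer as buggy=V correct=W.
buggy=10 correct=13

`(lane % 4) + 8*((i/2) % 2)`[22,3]=>10
L=22=>grp=22>>2=5, tig=22&3=2
[3]=>row 5+8=13  col 2·2+1=5
row: 10 vs 13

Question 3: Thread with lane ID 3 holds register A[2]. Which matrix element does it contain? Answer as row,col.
8,6

lane 3: grp=0 (3/4), tig=3 (3%4)
i=2: r=0+8=8, c=3*2+0=6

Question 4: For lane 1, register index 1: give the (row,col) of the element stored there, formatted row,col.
0,3

L=1->gid=1>>2=0, tid=1&3=1
[1]->row 0+0=0  col 1·2+1=3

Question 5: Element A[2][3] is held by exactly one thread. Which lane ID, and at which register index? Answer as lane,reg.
9,1

r:2=>grp=2,rB=0  c:3=>tig=1,lo=1
L=2*4+1=9  i=0*2+1=1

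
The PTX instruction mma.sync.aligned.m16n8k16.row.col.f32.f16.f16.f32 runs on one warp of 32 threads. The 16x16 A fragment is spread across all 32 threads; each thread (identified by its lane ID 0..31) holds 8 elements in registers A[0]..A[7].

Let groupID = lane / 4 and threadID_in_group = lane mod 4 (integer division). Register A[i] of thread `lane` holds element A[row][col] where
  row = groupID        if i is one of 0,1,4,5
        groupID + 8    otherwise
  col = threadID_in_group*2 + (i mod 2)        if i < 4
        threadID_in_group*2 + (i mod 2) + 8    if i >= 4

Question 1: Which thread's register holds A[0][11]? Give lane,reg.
r=0⇒gr=0,Rb=0  c=11⇒Cb=1,th=1,odd=1
L=0*4+1=1  i=1*4+0*2+1=5

1,5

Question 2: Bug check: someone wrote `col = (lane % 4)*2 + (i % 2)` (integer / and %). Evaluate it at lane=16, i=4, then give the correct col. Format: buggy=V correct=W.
`(lane % 4)*2 + (i % 2)`[16,4]->0
lane 16: g=4 (16/4), t=0 (16%4)
i=4: r=4+0=4, c=0*2+0+8=8
col: 0 vs 8

buggy=0 correct=8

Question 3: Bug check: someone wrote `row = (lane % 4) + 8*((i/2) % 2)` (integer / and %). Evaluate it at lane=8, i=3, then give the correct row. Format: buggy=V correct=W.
`(lane % 4) + 8*((i/2) % 2)`[8,3]⇒8
lane 8⇒8/4=2, 8 mod 4=0
i=3  r:2+8⇒10  c:2·0+1+0⇒1
row: 8 vs 10

buggy=8 correct=10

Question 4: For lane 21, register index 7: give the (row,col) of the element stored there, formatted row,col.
13,11

L=21=>grp=21>>2=5, tig=21&3=1
[7]=>row 5+8=13  col 1·2+1+8=11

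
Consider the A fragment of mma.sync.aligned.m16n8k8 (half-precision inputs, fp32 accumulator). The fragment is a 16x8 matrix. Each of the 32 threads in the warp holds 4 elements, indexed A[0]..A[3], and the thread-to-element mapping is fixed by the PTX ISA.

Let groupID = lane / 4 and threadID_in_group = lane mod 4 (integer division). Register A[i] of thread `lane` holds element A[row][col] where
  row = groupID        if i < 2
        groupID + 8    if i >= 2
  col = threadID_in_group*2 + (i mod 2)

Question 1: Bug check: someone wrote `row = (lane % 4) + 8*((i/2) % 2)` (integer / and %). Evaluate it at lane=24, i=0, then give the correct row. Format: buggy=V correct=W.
buggy=0 correct=6

`(lane % 4) + 8*((i/2) % 2)`[24,0]->0
L=24->g=24>>2=6, t=24&3=0
[0]->row 6+0=6  col 0·2+0=0
row: 0 vs 6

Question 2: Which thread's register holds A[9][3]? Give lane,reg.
r=9->g=1,rb=1  c=3->t=1,b0=1
L=1*4+1=5  i=1*2+1=3

5,3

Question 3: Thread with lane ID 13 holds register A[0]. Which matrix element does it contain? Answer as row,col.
lane 13->13/4=3, 13 mod 4=1
i=0  r:3+0->3  c:2·1+0->2

3,2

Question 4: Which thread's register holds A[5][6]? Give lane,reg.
r=5⇒gr=5,Rb=0  c=6⇒th=3,odd=0
L=5*4+3=23  i=0*2+0=0

23,0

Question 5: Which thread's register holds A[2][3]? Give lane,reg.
r=2→G=2,rhi=0  c=3→T=1,p=1
L=2*4+1=9  i=0*2+1=1

9,1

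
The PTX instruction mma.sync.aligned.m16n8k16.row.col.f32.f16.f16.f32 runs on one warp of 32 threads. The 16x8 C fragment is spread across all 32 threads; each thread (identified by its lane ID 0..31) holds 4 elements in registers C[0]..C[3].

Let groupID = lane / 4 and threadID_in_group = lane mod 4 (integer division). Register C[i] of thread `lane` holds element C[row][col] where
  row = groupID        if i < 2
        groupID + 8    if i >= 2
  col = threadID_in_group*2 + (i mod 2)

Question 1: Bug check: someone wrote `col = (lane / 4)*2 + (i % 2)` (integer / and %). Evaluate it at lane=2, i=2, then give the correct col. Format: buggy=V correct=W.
`(lane / 4)*2 + (i % 2)`[2,2]→0
lane 2→2/4=0, 2 mod 4=2
i=2  r:0+8→8  c:2·2+0→4
col: 0 vs 4

buggy=0 correct=4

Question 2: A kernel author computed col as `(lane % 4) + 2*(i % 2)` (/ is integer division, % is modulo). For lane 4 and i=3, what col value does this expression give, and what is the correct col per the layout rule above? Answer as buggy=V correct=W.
`(lane % 4) + 2*(i % 2)`[4,3]->2
lane 4: g=1 (4/4), t=0 (4%4)
i=3: r=1+8=9, c=0*2+1=1
col: 2 vs 1

buggy=2 correct=1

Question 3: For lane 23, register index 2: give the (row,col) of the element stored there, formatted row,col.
L=23=>grp=23>>2=5, tig=23&3=3
[2]=>row 5+8=13  col 3·2+0=6

13,6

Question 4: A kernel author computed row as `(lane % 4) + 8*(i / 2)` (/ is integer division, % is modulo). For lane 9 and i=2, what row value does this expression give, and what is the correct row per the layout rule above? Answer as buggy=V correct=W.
`(lane % 4) + 8*(i / 2)`[9,2]->9
L=9->gid=9>>2=2, tid=9&3=1
[2]->row 2+8=10  col 1·2+0=2
row: 9 vs 10

buggy=9 correct=10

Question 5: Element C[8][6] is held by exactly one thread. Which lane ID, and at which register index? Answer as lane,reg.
r: 8->gid=0,r8=1  c: 6->tid=3,i&1=0
L=0*4+3=3  i=1*2+0=2

3,2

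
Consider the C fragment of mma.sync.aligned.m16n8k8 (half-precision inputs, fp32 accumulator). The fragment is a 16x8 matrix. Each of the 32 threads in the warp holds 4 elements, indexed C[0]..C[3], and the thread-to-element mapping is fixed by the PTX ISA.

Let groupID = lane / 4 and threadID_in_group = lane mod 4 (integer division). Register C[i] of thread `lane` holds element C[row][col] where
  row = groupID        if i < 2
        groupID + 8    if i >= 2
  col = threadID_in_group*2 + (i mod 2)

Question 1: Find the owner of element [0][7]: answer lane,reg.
r: 0->gid=0,r8=0  c: 7->tid=3,i&1=1
L=0*4+3=3  i=0*2+1=1

3,1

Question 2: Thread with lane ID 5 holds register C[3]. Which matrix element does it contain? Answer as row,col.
9,3

L=5->g=5>>2=1, t=5&3=1
[3]->row 1+8=9  col 1·2+1=3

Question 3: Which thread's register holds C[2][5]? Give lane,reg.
10,1

r=2->g=2,rb=0  c=5->t=2,b0=1
L=2*4+2=10  i=0*2+1=1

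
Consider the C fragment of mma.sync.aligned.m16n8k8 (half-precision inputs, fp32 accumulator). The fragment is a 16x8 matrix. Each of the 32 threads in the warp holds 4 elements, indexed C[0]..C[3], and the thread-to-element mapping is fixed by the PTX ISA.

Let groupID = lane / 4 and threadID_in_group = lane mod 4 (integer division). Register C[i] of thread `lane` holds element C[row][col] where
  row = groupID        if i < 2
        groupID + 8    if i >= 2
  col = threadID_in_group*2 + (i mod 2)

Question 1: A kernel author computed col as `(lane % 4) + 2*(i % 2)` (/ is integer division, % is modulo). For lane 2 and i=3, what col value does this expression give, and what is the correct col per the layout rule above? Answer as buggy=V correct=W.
`(lane % 4) + 2*(i % 2)`[2,3]->4
lane 2: g=0 (2/4), t=2 (2%4)
i=3: r=0+8=8, c=2*2+1=5
col: 4 vs 5

buggy=4 correct=5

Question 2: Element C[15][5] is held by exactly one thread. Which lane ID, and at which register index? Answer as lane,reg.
30,3

r=15⇒gr=7,Rb=1  c=5⇒th=2,odd=1
L=7*4+2=30  i=1*2+1=3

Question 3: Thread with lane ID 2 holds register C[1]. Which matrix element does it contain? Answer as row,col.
0,5

lane 2=>2/4=0, 2 mod 4=2
i=1  r:0+0=>0  c:2·2+1=>5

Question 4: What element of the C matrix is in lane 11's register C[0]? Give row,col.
2,6

11: grp=2,tig=3
[0] (2+0,3*2+0) = (2,6)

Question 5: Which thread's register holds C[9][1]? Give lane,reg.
4,3

r=9⇒gr=1,Rb=1  c=1⇒th=0,odd=1
L=1*4+0=4  i=1*2+1=3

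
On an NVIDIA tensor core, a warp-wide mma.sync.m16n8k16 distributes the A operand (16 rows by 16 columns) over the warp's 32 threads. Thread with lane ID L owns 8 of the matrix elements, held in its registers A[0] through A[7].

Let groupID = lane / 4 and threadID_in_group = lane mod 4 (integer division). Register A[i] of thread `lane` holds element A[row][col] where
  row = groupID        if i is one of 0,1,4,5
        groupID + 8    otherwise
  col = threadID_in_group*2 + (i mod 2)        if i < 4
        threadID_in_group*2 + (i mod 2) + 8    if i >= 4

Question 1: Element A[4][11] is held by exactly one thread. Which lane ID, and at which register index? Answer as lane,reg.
17,5

r: 4->gid=4,r8=0  c: 11->c8=1,tid=1,i&1=1
L=4*4+1=17  i=1*4+0*2+1=5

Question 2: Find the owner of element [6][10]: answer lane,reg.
25,4

r=6→G=6,rhi=0  c=10→chi=1,T=1,p=0
L=6*4+1=25  i=1*4+0*2+0=4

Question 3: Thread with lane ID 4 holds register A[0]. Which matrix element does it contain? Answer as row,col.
4: g=1,t=0
[0] (1+0,0*2+0+0) = (1,0)

1,0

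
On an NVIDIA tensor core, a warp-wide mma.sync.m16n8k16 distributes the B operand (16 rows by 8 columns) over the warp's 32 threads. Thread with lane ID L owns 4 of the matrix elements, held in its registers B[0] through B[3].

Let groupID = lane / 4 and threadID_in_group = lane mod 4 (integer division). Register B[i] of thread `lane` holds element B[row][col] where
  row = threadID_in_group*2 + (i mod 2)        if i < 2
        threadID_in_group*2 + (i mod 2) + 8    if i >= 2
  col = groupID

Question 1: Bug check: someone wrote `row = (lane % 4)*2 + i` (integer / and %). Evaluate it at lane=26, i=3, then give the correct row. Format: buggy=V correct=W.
buggy=7 correct=13

`(lane % 4)*2 + i`[26,3]->7
lane 26: gid=6 (26/4), tid=2 (26%4)
i=3: r=2*2+1+8=13, c=gid=6
row: 7 vs 13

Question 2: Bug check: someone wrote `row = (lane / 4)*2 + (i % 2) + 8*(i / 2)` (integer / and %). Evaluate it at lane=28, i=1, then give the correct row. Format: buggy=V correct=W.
`(lane / 4)*2 + (i % 2) + 8*(i / 2)`[28,1]→15
L=28→G=28>>2=7, T=28&3=0
[1]→row 0·2+1+0=1  col G=7
row: 15 vs 1

buggy=15 correct=1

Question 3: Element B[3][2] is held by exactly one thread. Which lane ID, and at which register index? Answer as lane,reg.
c: 2->gid=2  r: 3->r8=0,tid=1,i&1=1
L=2*4+1=9  i=0*2+1=1

9,1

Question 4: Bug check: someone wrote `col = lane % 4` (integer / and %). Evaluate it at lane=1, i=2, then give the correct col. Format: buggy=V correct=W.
buggy=1 correct=0

`lane % 4`[1,2]→1
L=1→G=1>>2=0, T=1&3=1
[2]→row 1·2+0+8=10  col G=0
col: 1 vs 0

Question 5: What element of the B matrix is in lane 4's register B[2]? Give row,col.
8,1

L=4→G=4>>2=1, T=4&3=0
[2]→row 0·2+0+8=8  col G=1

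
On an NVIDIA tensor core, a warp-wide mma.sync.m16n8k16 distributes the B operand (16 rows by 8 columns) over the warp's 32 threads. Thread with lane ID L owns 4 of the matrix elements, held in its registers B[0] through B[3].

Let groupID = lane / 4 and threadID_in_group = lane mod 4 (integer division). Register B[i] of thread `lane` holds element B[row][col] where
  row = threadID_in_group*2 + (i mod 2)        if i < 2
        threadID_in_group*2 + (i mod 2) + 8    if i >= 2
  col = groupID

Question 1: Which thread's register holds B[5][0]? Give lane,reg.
c=0->g=0  r=5->rb=0,t=2,b0=1
L=0*4+2=2  i=0*2+1=1

2,1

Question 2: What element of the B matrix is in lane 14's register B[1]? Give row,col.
lane 14: gr=3 (14/4), th=2 (14%4)
i=1: r=2*2+1+0=5, c=gr=3

5,3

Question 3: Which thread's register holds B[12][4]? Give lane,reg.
18,2

c=4→G=4  r=12→rhi=1,T=2,p=0
L=4*4+2=18  i=1*2+0=2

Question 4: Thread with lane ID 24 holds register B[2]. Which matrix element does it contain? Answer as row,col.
8,6

24: G=6,T=0
[2] (0*2+0+8,6) = (8,6)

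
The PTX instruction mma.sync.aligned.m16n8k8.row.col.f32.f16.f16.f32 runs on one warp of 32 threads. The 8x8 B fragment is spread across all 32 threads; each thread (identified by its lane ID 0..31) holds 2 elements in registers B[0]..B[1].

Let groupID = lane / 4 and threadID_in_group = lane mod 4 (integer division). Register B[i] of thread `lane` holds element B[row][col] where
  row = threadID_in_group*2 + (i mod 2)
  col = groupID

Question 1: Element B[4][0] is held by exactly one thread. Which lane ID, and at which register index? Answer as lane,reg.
c=0->g=0  r=4->t=2,b0=0
L=0*4+2=2  i=0=0

2,0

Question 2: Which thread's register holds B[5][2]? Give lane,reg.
10,1

c=2⇒gr=2  r=5⇒th=2,odd=1
L=2*4+2=10  i=1=1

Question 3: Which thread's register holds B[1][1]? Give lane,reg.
4,1

c=1->g=1  r=1->t=0,b0=1
L=1*4+0=4  i=1=1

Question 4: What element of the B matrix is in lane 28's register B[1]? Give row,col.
lane 28->28/4=7, 28 mod 4=0
i=1  r:2·0+1->1  c:7

1,7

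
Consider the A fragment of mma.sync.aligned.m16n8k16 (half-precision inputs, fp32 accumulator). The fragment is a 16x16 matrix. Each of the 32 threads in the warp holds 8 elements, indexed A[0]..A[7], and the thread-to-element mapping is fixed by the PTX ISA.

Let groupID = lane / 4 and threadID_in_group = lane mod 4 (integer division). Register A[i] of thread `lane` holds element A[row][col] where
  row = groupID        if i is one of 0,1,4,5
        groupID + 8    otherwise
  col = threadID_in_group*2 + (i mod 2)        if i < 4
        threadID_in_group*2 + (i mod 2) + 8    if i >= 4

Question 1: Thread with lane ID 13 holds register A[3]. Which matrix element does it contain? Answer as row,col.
lane 13->13/4=3, 13 mod 4=1
i=3  r:3+8->11  c:2·1+1+0->3

11,3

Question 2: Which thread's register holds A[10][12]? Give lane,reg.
10,6

r:10=>grp=2,rB=1  c:12=>cB=1,tig=2,lo=0
L=2*4+2=10  i=1*4+1*2+0=6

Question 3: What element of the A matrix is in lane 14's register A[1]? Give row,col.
3,5

lane 14: g=3 (14/4), t=2 (14%4)
i=1: r=3+0=3, c=2*2+1+0=5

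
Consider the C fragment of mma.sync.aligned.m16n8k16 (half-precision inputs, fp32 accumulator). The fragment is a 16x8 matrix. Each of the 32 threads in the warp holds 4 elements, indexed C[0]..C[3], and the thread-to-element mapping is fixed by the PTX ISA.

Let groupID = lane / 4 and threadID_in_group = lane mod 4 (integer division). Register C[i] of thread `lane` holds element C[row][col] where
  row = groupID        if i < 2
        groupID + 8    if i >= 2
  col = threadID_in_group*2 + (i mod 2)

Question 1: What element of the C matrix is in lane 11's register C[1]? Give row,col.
lane 11: gid=2 (11/4), tid=3 (11%4)
i=1: r=2+0=2, c=3*2+1=7

2,7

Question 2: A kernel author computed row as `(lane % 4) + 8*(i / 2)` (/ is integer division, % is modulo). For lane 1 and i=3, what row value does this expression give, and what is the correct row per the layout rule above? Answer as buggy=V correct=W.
`(lane % 4) + 8*(i / 2)`[1,3]⇒9
lane 1⇒1/4=0, 1 mod 4=1
i=3  r:0+8⇒8  c:2·1+1⇒3
row: 9 vs 8

buggy=9 correct=8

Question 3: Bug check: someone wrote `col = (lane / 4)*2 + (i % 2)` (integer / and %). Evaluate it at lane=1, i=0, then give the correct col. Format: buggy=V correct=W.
`(lane / 4)*2 + (i % 2)`[1,0]=>0
1: grp=0,tig=1
[0] (0+0,1*2+0) = (0,2)
col: 0 vs 2

buggy=0 correct=2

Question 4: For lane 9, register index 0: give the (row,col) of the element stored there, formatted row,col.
L=9->gid=9>>2=2, tid=9&3=1
[0]->row 2+0=2  col 1·2+0=2

2,2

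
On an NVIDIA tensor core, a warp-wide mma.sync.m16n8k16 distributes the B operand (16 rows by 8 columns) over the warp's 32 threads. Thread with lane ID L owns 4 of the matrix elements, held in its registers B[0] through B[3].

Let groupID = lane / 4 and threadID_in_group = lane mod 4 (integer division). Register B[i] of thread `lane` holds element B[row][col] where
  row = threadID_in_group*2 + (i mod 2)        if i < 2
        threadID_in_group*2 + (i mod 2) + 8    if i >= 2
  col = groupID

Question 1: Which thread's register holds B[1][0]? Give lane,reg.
0,1

c=0→G=0  r=1→rhi=0,T=0,p=1
L=0*4+0=0  i=0*2+1=1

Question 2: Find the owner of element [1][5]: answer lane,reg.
20,1

c:5=>grp=5  r:1=>rB=0,tig=0,lo=1
L=5*4+0=20  i=0*2+1=1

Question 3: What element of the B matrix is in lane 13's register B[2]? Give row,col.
lane 13: gid=3 (13/4), tid=1 (13%4)
i=2: r=1*2+0+8=10, c=gid=3

10,3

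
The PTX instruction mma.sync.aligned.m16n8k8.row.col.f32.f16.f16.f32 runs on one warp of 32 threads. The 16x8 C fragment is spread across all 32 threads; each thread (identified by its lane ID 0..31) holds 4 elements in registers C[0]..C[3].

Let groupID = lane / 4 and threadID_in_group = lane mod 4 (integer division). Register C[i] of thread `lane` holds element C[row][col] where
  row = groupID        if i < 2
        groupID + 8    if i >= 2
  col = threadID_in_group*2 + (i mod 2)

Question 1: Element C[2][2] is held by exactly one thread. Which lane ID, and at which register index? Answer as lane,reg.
9,0

r: 2->gid=2,r8=0  c: 2->tid=1,i&1=0
L=2*4+1=9  i=0*2+0=0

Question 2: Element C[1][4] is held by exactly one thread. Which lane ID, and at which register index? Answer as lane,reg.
6,0

r:1=>grp=1,rB=0  c:4=>tig=2,lo=0
L=1*4+2=6  i=0*2+0=0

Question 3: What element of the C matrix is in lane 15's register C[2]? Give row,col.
15: gid=3,tid=3
[2] (3+8,3*2+0) = (11,6)

11,6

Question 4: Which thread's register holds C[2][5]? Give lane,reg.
r: 2->gid=2,r8=0  c: 5->tid=2,i&1=1
L=2*4+2=10  i=0*2+1=1

10,1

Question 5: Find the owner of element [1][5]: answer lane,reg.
6,1

r:1=>grp=1,rB=0  c:5=>tig=2,lo=1
L=1*4+2=6  i=0*2+1=1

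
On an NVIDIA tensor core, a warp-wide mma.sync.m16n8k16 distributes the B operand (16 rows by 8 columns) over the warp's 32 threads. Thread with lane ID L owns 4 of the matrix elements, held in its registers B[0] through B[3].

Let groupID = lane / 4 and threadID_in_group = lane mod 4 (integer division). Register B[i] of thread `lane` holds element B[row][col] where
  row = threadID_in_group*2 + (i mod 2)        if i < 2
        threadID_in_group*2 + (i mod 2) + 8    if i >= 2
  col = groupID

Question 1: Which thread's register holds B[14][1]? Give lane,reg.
c:1=>grp=1  r:14=>rB=1,tig=3,lo=0
L=1*4+3=7  i=1*2+0=2

7,2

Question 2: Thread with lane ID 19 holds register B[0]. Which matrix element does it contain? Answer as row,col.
19: grp=4,tig=3
[0] (3*2+0+0,4) = (6,4)

6,4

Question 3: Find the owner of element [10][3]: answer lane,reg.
c=3→G=3  r=10→rhi=1,T=1,p=0
L=3*4+1=13  i=1*2+0=2

13,2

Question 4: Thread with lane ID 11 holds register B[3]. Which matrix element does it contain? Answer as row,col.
15,2

L=11->g=11>>2=2, t=11&3=3
[3]->row 3·2+1+8=15  col g=2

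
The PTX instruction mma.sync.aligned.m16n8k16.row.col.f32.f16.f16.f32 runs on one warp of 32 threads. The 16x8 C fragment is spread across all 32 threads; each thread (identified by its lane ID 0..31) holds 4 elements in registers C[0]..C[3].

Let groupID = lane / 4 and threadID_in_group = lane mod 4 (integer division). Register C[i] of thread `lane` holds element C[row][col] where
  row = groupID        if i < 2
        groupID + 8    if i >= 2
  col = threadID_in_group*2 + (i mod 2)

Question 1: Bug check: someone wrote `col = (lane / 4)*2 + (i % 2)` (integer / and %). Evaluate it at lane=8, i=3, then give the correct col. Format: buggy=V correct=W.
buggy=5 correct=1

`(lane / 4)*2 + (i % 2)`[8,3]=>5
L=8=>grp=8>>2=2, tig=8&3=0
[3]=>row 2+8=10  col 0·2+1=1
col: 5 vs 1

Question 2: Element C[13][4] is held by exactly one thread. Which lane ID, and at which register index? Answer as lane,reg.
r=13→G=5,rhi=1  c=4→T=2,p=0
L=5*4+2=22  i=1*2+0=2

22,2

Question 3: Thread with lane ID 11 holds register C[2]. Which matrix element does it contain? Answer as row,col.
lane 11: grp=2 (11/4), tig=3 (11%4)
i=2: r=2+8=10, c=3*2+0=6

10,6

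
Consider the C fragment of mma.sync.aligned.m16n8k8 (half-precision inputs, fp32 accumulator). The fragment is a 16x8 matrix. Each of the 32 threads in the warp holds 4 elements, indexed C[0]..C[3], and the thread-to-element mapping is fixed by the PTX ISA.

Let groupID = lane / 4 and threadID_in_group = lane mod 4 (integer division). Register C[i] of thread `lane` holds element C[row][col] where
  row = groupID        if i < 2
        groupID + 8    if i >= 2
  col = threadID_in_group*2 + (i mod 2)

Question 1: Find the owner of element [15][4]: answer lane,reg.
r=15⇒gr=7,Rb=1  c=4⇒th=2,odd=0
L=7*4+2=30  i=1*2+0=2

30,2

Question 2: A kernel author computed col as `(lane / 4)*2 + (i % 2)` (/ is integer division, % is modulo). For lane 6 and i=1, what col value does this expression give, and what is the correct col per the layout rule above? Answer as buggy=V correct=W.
`(lane / 4)*2 + (i % 2)`[6,1]->3
L=6->g=6>>2=1, t=6&3=2
[1]->row 1+0=1  col 2·2+1=5
col: 3 vs 5

buggy=3 correct=5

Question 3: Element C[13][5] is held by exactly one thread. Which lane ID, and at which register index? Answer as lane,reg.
22,3

r:13=>grp=5,rB=1  c:5=>tig=2,lo=1
L=5*4+2=22  i=1*2+1=3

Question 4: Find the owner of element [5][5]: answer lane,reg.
22,1

r=5→G=5,rhi=0  c=5→T=2,p=1
L=5*4+2=22  i=0*2+1=1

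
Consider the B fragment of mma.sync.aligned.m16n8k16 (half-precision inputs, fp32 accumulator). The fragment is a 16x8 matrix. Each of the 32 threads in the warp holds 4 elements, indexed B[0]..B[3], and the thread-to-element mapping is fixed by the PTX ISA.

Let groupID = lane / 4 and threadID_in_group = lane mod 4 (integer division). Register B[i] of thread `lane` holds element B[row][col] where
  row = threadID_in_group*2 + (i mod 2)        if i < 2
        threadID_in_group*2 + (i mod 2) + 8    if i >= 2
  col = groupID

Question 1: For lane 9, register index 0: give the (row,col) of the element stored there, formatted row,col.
2,2

lane 9->9/4=2, 9 mod 4=1
i=0  r:2·1+0+0->2  c:2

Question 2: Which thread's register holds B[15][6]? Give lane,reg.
27,3

c: 6->gid=6  r: 15->r8=1,tid=3,i&1=1
L=6*4+3=27  i=1*2+1=3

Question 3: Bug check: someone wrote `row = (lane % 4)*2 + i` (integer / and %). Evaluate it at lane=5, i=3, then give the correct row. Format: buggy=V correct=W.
`(lane % 4)*2 + i`[5,3]=>5
lane 5=>5/4=1, 5 mod 4=1
i=3  r:2·1+1+8=>11  c:1
row: 5 vs 11

buggy=5 correct=11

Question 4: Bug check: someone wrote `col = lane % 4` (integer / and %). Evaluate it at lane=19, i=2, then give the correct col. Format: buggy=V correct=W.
buggy=3 correct=4

`lane % 4`[19,2]->3
L=19->g=19>>2=4, t=19&3=3
[2]->row 3·2+0+8=14  col g=4
col: 3 vs 4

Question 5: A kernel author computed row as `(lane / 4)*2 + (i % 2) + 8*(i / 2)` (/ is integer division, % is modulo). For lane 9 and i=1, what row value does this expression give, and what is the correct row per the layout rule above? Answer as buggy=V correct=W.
buggy=5 correct=3

`(lane / 4)*2 + (i % 2) + 8*(i / 2)`[9,1]=>5
9: grp=2,tig=1
[1] (1*2+1+0,2) = (3,2)
row: 5 vs 3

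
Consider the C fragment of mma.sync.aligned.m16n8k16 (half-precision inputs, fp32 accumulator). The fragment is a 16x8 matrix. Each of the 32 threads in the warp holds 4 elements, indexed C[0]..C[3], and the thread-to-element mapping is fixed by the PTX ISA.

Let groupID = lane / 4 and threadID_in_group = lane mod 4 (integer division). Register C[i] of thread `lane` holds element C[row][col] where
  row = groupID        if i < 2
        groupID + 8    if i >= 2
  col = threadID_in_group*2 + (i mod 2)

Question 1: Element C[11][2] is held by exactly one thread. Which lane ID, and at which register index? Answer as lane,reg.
13,2

r:11=>grp=3,rB=1  c:2=>tig=1,lo=0
L=3*4+1=13  i=1*2+0=2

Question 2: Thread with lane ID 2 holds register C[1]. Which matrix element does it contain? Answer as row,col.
0,5

L=2->gid=2>>2=0, tid=2&3=2
[1]->row 0+0=0  col 2·2+1=5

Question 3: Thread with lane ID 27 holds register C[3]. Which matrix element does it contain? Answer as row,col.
lane 27: gr=6 (27/4), th=3 (27%4)
i=3: r=6+8=14, c=3*2+1=7

14,7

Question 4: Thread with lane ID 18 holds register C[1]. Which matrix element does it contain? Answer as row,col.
lane 18=>18/4=4, 18 mod 4=2
i=1  r:4+0=>4  c:2·2+1=>5

4,5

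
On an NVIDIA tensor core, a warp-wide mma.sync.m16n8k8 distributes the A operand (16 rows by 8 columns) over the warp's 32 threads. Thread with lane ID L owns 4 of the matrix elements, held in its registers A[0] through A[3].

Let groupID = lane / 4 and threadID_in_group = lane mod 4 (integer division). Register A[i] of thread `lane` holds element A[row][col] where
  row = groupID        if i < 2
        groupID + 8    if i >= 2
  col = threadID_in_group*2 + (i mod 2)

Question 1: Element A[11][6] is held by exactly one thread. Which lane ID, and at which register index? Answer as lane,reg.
r=11->g=3,rb=1  c=6->t=3,b0=0
L=3*4+3=15  i=1*2+0=2

15,2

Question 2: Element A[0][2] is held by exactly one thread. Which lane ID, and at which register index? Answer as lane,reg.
r:0=>grp=0,rB=0  c:2=>tig=1,lo=0
L=0*4+1=1  i=0*2+0=0

1,0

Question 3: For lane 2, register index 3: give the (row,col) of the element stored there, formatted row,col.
8,5

L=2->gid=2>>2=0, tid=2&3=2
[3]->row 0+8=8  col 2·2+1=5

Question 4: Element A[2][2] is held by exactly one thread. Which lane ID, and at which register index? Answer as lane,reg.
r: 2->gid=2,r8=0  c: 2->tid=1,i&1=0
L=2*4+1=9  i=0*2+0=0

9,0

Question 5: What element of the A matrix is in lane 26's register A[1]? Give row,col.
6,5

lane 26: g=6 (26/4), t=2 (26%4)
i=1: r=6+0=6, c=2*2+1=5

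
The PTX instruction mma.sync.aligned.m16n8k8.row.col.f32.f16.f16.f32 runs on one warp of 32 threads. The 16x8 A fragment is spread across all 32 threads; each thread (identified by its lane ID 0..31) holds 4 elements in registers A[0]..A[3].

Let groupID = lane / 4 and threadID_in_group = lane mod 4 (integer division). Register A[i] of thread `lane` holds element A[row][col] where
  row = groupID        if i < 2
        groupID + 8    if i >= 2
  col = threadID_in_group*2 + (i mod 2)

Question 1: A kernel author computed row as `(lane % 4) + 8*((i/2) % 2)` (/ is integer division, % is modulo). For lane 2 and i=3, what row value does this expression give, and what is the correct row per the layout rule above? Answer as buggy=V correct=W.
`(lane % 4) + 8*((i/2) % 2)`[2,3]->10
L=2->gid=2>>2=0, tid=2&3=2
[3]->row 0+8=8  col 2·2+1=5
row: 10 vs 8

buggy=10 correct=8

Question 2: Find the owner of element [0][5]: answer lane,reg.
2,1

r: 0->gid=0,r8=0  c: 5->tid=2,i&1=1
L=0*4+2=2  i=0*2+1=1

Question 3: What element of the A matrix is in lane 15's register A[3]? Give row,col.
15: gr=3,th=3
[3] (3+8,3*2+1) = (11,7)

11,7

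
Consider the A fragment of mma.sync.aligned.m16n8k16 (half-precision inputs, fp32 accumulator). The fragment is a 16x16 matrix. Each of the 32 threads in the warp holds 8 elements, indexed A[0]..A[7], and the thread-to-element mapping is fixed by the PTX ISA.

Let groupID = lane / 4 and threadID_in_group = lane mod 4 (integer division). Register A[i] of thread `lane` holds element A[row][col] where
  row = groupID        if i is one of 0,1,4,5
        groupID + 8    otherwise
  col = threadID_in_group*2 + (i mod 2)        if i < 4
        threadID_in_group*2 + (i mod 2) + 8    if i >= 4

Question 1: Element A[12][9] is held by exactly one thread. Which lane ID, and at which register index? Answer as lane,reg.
16,7

r=12⇒gr=4,Rb=1  c=9⇒Cb=1,th=0,odd=1
L=4*4+0=16  i=1*4+1*2+1=7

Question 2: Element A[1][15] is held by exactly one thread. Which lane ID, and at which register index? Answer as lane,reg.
r=1⇒gr=1,Rb=0  c=15⇒Cb=1,th=3,odd=1
L=1*4+3=7  i=1*4+0*2+1=5

7,5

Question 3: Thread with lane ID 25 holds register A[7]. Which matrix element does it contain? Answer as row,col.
25: gr=6,th=1
[7] (6+8,1*2+1+8) = (14,11)

14,11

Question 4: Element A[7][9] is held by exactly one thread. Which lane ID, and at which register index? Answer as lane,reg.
28,5

r: 7->gid=7,r8=0  c: 9->c8=1,tid=0,i&1=1
L=7*4+0=28  i=1*4+0*2+1=5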